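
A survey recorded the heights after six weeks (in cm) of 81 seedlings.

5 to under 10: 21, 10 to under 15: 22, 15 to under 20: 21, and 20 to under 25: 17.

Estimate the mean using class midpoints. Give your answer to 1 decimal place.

14.6

Midpoints: 7.5, 12.5, 17.5, 22.5
Σfm = 21×7.5 + 22×12.5 + 21×17.5 + 17×22.5 = 1182.5
n = Σf = 81
Mean = 1182.5 / 81 = 14.5988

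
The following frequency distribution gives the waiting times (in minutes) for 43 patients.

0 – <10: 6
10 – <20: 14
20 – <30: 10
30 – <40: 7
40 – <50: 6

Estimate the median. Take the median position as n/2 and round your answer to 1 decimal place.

Cumulative frequencies: 6, 20, 30, 37, 43
n = 43; position = n/2 = 21.5.
This falls in the class 20 – <30: L = 20, F = 20, f = 10, h = 10.
Median ≈ 20 + ((21.5 − 20) / 10) × 10 = 21.5000

21.5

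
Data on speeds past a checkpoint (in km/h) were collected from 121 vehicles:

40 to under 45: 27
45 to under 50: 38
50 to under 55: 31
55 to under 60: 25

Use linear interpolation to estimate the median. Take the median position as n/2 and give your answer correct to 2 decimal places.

Cumulative frequencies: 27, 65, 96, 121
n = 121; position = n/2 = 60.5.
This falls in the class 45 to under 50: L = 45, F = 27, f = 38, h = 5.
Median ≈ 45 + ((60.5 − 27) / 38) × 5 = 49.4079

49.41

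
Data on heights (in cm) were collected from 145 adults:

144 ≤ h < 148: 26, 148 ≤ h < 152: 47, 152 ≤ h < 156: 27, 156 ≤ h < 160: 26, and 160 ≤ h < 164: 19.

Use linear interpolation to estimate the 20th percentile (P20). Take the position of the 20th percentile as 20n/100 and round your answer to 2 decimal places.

148.26

Cumulative frequencies: 26, 73, 100, 126, 145
n = 145; position = 20n/100 = 29.
This falls in the class 148 ≤ h < 152: L = 148, F = 26, f = 47, h = 4.
20th percentile ≈ 148 + ((29 − 26) / 47) × 4 = 148.2553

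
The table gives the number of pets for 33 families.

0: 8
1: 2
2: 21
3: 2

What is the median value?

2

Cumulative frequencies: 8, 10, 31, 33
n = 33, so the median is the value in position (n+1)/2 = 17.
Position 17 falls at value 2.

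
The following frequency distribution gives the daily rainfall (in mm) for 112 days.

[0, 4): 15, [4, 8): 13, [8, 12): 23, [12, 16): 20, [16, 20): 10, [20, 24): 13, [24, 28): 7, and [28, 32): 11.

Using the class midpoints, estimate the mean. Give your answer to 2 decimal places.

14.25

Midpoints: 2, 6, 10, 14, 18, 22, 26, 30
Σfm = 15×2 + 13×6 + 23×10 + 20×14 + 10×18 + 13×22 + 7×26 + 11×30 = 1596
n = Σf = 112
Mean = 1596 / 112 = 14.2500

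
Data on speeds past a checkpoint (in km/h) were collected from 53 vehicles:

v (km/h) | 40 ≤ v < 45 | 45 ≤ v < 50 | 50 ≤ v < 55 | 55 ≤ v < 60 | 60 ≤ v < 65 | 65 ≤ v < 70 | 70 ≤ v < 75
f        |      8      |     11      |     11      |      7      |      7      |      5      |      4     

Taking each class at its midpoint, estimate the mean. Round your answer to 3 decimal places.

54.858

Midpoints: 42.5, 47.5, 52.5, 57.5, 62.5, 67.5, 72.5
Σfm = 8×42.5 + 11×47.5 + 11×52.5 + 7×57.5 + 7×62.5 + 5×67.5 + 4×72.5 = 2907.5
n = Σf = 53
Mean = 2907.5 / 53 = 54.8585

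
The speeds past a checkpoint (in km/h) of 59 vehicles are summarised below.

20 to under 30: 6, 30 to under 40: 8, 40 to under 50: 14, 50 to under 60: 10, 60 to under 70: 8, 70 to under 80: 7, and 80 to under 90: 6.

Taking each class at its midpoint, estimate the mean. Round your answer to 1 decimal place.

Midpoints: 25, 35, 45, 55, 65, 75, 85
Σfm = 6×25 + 8×35 + 14×45 + 10×55 + 8×65 + 7×75 + 6×85 = 3165
n = Σf = 59
Mean = 3165 / 59 = 53.6441

53.6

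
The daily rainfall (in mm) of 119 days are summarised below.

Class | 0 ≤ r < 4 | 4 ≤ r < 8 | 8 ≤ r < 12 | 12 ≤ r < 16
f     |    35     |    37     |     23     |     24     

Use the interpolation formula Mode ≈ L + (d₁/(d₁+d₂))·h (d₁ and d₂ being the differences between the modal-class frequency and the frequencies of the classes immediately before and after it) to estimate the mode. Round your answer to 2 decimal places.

Modal class: 4 ≤ r < 8 (highest frequency 37).
d₁ = 37 − 35 = 2, d₂ = 37 − 23 = 14
Mode ≈ 4 + (2/(2+14)) × 4 = 4 + 0.5000 = 4.5000

4.50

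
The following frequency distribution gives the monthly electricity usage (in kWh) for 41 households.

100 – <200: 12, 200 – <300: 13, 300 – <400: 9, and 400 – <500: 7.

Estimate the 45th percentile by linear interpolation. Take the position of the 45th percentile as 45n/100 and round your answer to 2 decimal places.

249.62

Cumulative frequencies: 12, 25, 34, 41
n = 41; position = 45n/100 = 18.45.
This falls in the class 200 – <300: L = 200, F = 12, f = 13, h = 100.
45th percentile ≈ 200 + ((18.45 − 12) / 13) × 100 = 249.6154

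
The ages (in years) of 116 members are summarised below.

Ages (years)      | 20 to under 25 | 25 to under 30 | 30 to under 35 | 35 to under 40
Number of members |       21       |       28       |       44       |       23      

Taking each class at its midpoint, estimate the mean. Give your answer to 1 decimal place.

Midpoints: 22.5, 27.5, 32.5, 37.5
Σfm = 21×22.5 + 28×27.5 + 44×32.5 + 23×37.5 = 3535
n = Σf = 116
Mean = 3535 / 116 = 30.4741

30.5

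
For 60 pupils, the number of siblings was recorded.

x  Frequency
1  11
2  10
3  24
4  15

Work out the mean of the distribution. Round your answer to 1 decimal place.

Values: 1, 2, 3, 4
Σfx = 11×1 + 10×2 + 24×3 + 15×4 = 163
n = Σf = 60
Mean = 163 / 60 = 2.7167

2.7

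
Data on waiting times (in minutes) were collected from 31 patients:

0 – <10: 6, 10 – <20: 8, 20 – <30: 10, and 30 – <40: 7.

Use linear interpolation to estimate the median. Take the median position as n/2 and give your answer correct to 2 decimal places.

Cumulative frequencies: 6, 14, 24, 31
n = 31; position = n/2 = 15.5.
This falls in the class 20 – <30: L = 20, F = 14, f = 10, h = 10.
Median ≈ 20 + ((15.5 − 14) / 10) × 10 = 21.5000

21.50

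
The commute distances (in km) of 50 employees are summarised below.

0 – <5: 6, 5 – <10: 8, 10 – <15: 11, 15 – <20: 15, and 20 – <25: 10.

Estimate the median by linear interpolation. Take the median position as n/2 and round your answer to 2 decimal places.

15.00

Cumulative frequencies: 6, 14, 25, 40, 50
n = 50; position = n/2 = 25.
This falls in the class 10 – <15: L = 10, F = 14, f = 11, h = 5.
Median ≈ 10 + ((25 − 14) / 11) × 5 = 15.0000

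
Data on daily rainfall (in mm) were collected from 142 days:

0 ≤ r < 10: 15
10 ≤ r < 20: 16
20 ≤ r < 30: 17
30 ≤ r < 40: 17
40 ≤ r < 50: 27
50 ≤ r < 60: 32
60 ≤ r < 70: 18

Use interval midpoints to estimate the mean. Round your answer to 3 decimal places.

38.592

Midpoints: 5, 15, 25, 35, 45, 55, 65
Σfm = 15×5 + 16×15 + 17×25 + 17×35 + 27×45 + 32×55 + 18×65 = 5480
n = Σf = 142
Mean = 5480 / 142 = 38.5915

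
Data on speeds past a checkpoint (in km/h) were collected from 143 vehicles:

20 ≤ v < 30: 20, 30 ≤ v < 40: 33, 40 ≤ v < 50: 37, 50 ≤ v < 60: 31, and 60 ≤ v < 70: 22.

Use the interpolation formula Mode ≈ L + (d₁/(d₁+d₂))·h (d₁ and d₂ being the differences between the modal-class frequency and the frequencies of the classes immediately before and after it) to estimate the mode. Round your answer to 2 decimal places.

Modal class: 40 ≤ v < 50 (highest frequency 37).
d₁ = 37 − 33 = 4, d₂ = 37 − 31 = 6
Mode ≈ 40 + (4/(4+6)) × 10 = 40 + 4.0000 = 44.0000

44.00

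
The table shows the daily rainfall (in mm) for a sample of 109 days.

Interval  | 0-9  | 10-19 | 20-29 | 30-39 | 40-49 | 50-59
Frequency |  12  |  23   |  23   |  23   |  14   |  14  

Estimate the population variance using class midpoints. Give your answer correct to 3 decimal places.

Midpoints: 4.5, 14.5, 24.5, 34.5, 44.5, 54.5
n = 109, Σfm = 3130.5, mean = 28.7202
Σfm² = 115567.25
Σf(m − x̄)² = Σfm² − (Σfm)²/n = 115567.25 − 3130.5²/109 = 25658.7156
Population variance = 25658.7156 / 109 = 235.4011

235.401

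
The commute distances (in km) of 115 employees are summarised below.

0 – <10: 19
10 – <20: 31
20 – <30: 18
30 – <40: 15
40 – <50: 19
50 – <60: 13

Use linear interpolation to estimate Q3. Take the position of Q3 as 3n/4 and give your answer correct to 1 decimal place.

41.7

Cumulative frequencies: 19, 50, 68, 83, 102, 115
n = 115; position = 3n/4 = 86.25.
This falls in the class 40 – <50: L = 40, F = 83, f = 19, h = 10.
Upper quartile ≈ 40 + ((86.25 − 83) / 19) × 10 = 41.7105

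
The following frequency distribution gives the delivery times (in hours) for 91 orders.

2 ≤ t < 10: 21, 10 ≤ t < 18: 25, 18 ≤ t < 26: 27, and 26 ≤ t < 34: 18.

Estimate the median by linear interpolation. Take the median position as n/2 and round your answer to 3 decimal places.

Cumulative frequencies: 21, 46, 73, 91
n = 91; position = n/2 = 45.5.
This falls in the class 10 ≤ t < 18: L = 10, F = 21, f = 25, h = 8.
Median ≈ 10 + ((45.5 − 21) / 25) × 8 = 17.8400

17.840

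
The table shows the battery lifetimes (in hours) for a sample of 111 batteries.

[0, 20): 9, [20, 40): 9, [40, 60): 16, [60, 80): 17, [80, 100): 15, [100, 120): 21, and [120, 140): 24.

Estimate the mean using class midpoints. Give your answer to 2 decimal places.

Midpoints: 10, 30, 50, 70, 90, 110, 130
Σfm = 9×10 + 9×30 + 16×50 + 17×70 + 15×90 + 21×110 + 24×130 = 9130
n = Σf = 111
Mean = 9130 / 111 = 82.2523

82.25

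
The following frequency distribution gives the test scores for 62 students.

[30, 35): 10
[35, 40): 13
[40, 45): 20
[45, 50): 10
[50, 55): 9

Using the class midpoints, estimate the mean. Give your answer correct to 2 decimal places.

42.10

Midpoints: 32.5, 37.5, 42.5, 47.5, 52.5
Σfm = 10×32.5 + 13×37.5 + 20×42.5 + 10×47.5 + 9×52.5 = 2610
n = Σf = 62
Mean = 2610 / 62 = 42.0968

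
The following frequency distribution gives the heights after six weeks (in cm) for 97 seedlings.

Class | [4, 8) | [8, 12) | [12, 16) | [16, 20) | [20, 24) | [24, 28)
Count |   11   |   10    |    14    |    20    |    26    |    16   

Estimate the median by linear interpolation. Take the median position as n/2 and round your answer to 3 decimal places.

Cumulative frequencies: 11, 21, 35, 55, 81, 97
n = 97; position = n/2 = 48.5.
This falls in the class [16, 20): L = 16, F = 35, f = 20, h = 4.
Median ≈ 16 + ((48.5 − 35) / 20) × 4 = 18.7000

18.700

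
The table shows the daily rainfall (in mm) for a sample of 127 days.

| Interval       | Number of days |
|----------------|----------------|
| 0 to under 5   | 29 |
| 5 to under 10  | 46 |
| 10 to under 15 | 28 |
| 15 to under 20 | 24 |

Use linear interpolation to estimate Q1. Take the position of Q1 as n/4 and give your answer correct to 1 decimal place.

5.3

Cumulative frequencies: 29, 75, 103, 127
n = 127; position = n/4 = 31.75.
This falls in the class 5 to under 10: L = 5, F = 29, f = 46, h = 5.
Lower quartile ≈ 5 + ((31.75 − 29) / 46) × 5 = 5.2989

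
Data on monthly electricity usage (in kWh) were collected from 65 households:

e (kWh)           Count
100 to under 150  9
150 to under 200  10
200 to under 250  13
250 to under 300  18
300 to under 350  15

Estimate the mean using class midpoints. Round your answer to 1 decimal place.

240.4

Midpoints: 125, 175, 225, 275, 325
Σfm = 9×125 + 10×175 + 13×225 + 18×275 + 15×325 = 15625
n = Σf = 65
Mean = 15625 / 65 = 240.3846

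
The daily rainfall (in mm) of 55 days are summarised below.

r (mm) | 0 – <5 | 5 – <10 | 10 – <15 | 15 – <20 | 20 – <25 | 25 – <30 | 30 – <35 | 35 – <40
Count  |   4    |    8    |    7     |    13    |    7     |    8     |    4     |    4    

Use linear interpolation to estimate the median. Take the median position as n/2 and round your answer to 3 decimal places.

Cumulative frequencies: 4, 12, 19, 32, 39, 47, 51, 55
n = 55; position = n/2 = 27.5.
This falls in the class 15 – <20: L = 15, F = 19, f = 13, h = 5.
Median ≈ 15 + ((27.5 − 19) / 13) × 5 = 18.2692

18.269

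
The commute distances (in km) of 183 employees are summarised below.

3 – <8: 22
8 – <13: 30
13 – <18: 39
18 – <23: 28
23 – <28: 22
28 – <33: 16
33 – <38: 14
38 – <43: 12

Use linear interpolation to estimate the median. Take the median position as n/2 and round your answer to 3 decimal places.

Cumulative frequencies: 22, 52, 91, 119, 141, 157, 171, 183
n = 183; position = n/2 = 91.5.
This falls in the class 18 – <23: L = 18, F = 91, f = 28, h = 5.
Median ≈ 18 + ((91.5 − 91) / 28) × 5 = 18.0893

18.089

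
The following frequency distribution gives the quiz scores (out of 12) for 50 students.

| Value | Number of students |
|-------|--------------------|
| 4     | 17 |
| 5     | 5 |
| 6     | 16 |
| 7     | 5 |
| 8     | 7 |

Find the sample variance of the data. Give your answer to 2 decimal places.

2.00

Values: 4, 5, 6, 7, 8
n = 50, Σfx = 280, mean = 5.6000
Σfx² = 1666
Σf(x − x̄)² = Σfx² − (Σfx)²/n = 1666 − 280²/50 = 98.0000
Sample variance = 98.0000 / 49 = 2.0000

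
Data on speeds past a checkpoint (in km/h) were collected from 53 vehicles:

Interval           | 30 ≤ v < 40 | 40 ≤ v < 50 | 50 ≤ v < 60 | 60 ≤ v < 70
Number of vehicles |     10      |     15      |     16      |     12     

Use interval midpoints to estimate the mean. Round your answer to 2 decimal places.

50.66

Midpoints: 35, 45, 55, 65
Σfm = 10×35 + 15×45 + 16×55 + 12×65 = 2685
n = Σf = 53
Mean = 2685 / 53 = 50.6604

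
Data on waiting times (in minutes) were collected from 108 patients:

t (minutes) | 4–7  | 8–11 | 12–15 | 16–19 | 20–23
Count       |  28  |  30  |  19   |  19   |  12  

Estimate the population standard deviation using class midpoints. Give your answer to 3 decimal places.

5.332

Midpoints: 5.5, 9.5, 13.5, 17.5, 21.5
n = 108, Σfm = 1286, mean = 11.9074
Σfm² = 18383
Σf(m − x̄)² = Σfm² − (Σfm)²/n = 18383 − 1286²/108 = 3070.0741
Population variance = 3070.0741 / 108 = 28.4266
Standard deviation = √28.4266 = 5.3317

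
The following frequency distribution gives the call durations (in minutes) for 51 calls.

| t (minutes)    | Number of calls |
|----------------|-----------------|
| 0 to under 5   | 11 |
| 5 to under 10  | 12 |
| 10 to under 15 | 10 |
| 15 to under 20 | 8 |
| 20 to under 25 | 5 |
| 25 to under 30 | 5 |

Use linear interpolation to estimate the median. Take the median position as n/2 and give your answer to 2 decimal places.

Cumulative frequencies: 11, 23, 33, 41, 46, 51
n = 51; position = n/2 = 25.5.
This falls in the class 10 to under 15: L = 10, F = 23, f = 10, h = 5.
Median ≈ 10 + ((25.5 − 23) / 10) × 5 = 11.2500

11.25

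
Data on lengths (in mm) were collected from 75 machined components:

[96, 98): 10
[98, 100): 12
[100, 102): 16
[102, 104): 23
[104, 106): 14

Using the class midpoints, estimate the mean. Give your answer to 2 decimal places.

101.51

Midpoints: 97, 99, 101, 103, 105
Σfm = 10×97 + 12×99 + 16×101 + 23×103 + 14×105 = 7613
n = Σf = 75
Mean = 7613 / 75 = 101.5067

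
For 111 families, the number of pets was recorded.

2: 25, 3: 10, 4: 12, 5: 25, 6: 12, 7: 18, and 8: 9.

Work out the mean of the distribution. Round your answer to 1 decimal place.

Values: 2, 3, 4, 5, 6, 7, 8
Σfx = 25×2 + 10×3 + 12×4 + 25×5 + 12×6 + 18×7 + 9×8 = 523
n = Σf = 111
Mean = 523 / 111 = 4.7117

4.7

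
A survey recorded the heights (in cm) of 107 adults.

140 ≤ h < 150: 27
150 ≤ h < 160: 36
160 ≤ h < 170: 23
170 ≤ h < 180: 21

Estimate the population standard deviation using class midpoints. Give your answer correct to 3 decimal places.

Midpoints: 145, 155, 165, 175
n = 107, Σfm = 16965, mean = 158.5514
Σfm² = 2701875
Σf(m − x̄)² = Σfm² − (Σfm)²/n = 2701875 − 16965²/107 = 12050.4673
Population variance = 12050.4673 / 107 = 112.6212
Standard deviation = √112.6212 = 10.6123

10.612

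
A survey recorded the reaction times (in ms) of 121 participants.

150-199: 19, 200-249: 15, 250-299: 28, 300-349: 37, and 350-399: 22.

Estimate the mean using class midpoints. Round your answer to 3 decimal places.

286.070

Midpoints: 174.5, 224.5, 274.5, 324.5, 374.5
Σfm = 19×174.5 + 15×224.5 + 28×274.5 + 37×324.5 + 22×374.5 = 34614.5
n = Σf = 121
Mean = 34614.5 / 121 = 286.0702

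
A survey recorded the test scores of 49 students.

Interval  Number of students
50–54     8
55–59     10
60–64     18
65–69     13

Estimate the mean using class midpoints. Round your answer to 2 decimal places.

Midpoints: 52, 57, 62, 67
Σfm = 8×52 + 10×57 + 18×62 + 13×67 = 2973
n = Σf = 49
Mean = 2973 / 49 = 60.6735

60.67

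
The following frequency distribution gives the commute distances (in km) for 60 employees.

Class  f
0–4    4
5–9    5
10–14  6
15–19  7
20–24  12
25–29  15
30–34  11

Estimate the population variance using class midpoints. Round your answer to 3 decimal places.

81.743

Midpoints: 2, 7, 12, 17, 22, 27, 32
n = 60, Σfm = 1255, mean = 20.9167
Σfm² = 31155
Σf(m − x̄)² = Σfm² − (Σfm)²/n = 31155 − 1255²/60 = 4904.5833
Population variance = 4904.5833 / 60 = 81.7431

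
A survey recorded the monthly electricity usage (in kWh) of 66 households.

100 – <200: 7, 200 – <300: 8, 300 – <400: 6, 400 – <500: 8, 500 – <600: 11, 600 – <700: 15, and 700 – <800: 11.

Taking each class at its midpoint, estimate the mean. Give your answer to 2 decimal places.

Midpoints: 150, 250, 350, 450, 550, 650, 750
Σfm = 7×150 + 8×250 + 6×350 + 8×450 + 11×550 + 15×650 + 11×750 = 32800
n = Σf = 66
Mean = 32800 / 66 = 496.9697

496.97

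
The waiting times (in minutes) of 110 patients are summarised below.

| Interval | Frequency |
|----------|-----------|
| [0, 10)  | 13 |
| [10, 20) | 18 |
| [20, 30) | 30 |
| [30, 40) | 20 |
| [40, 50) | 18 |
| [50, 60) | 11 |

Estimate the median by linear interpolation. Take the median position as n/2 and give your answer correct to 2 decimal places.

28.00

Cumulative frequencies: 13, 31, 61, 81, 99, 110
n = 110; position = n/2 = 55.
This falls in the class [20, 30): L = 20, F = 31, f = 30, h = 10.
Median ≈ 20 + ((55 − 31) / 30) × 10 = 28.0000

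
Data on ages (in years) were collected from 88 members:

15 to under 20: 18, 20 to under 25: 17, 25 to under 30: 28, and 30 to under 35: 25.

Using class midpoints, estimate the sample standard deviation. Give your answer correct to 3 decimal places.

Midpoints: 17.5, 22.5, 27.5, 32.5
n = 88, Σfm = 2280, mean = 25.9091
Σfm² = 61700
Σf(m − x̄)² = Σfm² − (Σfm)²/n = 61700 − 2280²/88 = 2627.2727
Sample variance = 2627.2727 / 87 = 30.1985
Standard deviation = √30.1985 = 5.4953

5.495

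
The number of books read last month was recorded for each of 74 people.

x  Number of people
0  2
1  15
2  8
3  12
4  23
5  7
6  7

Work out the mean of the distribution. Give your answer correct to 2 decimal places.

Values: 0, 1, 2, 3, 4, 5, 6
Σfx = 2×0 + 15×1 + 8×2 + 12×3 + 23×4 + 7×5 + 7×6 = 236
n = Σf = 74
Mean = 236 / 74 = 3.1892

3.19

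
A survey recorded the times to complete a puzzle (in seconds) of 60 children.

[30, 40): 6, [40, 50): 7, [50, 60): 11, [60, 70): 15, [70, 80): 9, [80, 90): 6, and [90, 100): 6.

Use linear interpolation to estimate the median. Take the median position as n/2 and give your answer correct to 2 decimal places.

64.00

Cumulative frequencies: 6, 13, 24, 39, 48, 54, 60
n = 60; position = n/2 = 30.
This falls in the class [60, 70): L = 60, F = 24, f = 15, h = 10.
Median ≈ 60 + ((30 − 24) / 15) × 10 = 64.0000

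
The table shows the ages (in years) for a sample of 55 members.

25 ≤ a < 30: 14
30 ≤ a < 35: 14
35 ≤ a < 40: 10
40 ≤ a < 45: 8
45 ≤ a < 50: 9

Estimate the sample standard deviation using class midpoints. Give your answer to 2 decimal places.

7.11

Midpoints: 27.5, 32.5, 37.5, 42.5, 47.5
n = 55, Σfm = 1982.5, mean = 36.0455
Σfm² = 74193.75
Σf(m − x̄)² = Σfm² − (Σfm)²/n = 74193.75 − 1982.5²/55 = 2733.6364
Sample variance = 2733.6364 / 54 = 50.6229
Standard deviation = √50.6229 = 7.1150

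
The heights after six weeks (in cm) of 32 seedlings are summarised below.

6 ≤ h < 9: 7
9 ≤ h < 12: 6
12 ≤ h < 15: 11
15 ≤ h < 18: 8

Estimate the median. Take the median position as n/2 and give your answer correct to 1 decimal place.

Cumulative frequencies: 7, 13, 24, 32
n = 32; position = n/2 = 16.
This falls in the class 12 ≤ h < 15: L = 12, F = 13, f = 11, h = 3.
Median ≈ 12 + ((16 − 13) / 11) × 3 = 12.8182

12.8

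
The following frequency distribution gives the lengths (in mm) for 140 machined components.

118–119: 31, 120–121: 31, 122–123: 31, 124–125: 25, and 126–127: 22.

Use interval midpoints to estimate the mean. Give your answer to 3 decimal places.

122.157

Midpoints: 118.5, 120.5, 122.5, 124.5, 126.5
Σfm = 31×118.5 + 31×120.5 + 31×122.5 + 25×124.5 + 22×126.5 = 17102
n = Σf = 140
Mean = 17102 / 140 = 122.1571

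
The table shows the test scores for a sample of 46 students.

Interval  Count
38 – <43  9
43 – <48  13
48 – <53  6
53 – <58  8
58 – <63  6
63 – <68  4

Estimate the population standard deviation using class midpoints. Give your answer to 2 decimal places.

7.97

Midpoints: 40.5, 45.5, 50.5, 55.5, 60.5, 65.5
n = 46, Σfm = 2328, mean = 50.6087
Σfm² = 120741.5
Σf(m − x̄)² = Σfm² − (Σfm)²/n = 120741.5 − 2328²/46 = 2924.4565
Population variance = 2924.4565 / 46 = 63.5751
Standard deviation = √63.5751 = 7.9734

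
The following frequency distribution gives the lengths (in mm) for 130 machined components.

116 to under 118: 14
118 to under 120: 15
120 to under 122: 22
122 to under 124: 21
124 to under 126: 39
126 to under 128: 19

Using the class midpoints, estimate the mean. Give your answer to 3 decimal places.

Midpoints: 117, 119, 121, 123, 125, 127
Σfm = 14×117 + 15×119 + 22×121 + 21×123 + 39×125 + 19×127 = 15956
n = Σf = 130
Mean = 15956 / 130 = 122.7385

122.738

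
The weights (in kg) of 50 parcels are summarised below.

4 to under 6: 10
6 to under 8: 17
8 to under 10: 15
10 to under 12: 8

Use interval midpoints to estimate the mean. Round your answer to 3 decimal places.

Midpoints: 5, 7, 9, 11
Σfm = 10×5 + 17×7 + 15×9 + 8×11 = 392
n = Σf = 50
Mean = 392 / 50 = 7.8400

7.840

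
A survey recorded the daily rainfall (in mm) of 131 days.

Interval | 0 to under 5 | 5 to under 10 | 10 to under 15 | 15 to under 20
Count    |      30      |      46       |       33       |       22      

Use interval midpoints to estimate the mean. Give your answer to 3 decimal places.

Midpoints: 2.5, 7.5, 12.5, 17.5
Σfm = 30×2.5 + 46×7.5 + 33×12.5 + 22×17.5 = 1217.5
n = Σf = 131
Mean = 1217.5 / 131 = 9.2939

9.294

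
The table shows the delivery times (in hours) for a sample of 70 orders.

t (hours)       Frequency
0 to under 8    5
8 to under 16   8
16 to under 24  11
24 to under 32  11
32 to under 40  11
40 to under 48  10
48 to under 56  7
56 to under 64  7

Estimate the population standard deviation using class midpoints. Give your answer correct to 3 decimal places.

16.378

Midpoints: 4, 12, 20, 28, 36, 44, 52, 60
n = 70, Σfm = 2264, mean = 32.3429
Σfm² = 92000
Σf(m − x̄)² = Σfm² − (Σfm)²/n = 92000 − 2264²/70 = 18775.7714
Population variance = 18775.7714 / 70 = 268.2253
Standard deviation = √268.2253 = 16.3776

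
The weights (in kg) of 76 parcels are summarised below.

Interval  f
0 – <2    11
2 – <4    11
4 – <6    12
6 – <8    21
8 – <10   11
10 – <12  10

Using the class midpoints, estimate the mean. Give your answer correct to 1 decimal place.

Midpoints: 1, 3, 5, 7, 9, 11
Σfm = 11×1 + 11×3 + 12×5 + 21×7 + 11×9 + 10×11 = 460
n = Σf = 76
Mean = 460 / 76 = 6.0526

6.1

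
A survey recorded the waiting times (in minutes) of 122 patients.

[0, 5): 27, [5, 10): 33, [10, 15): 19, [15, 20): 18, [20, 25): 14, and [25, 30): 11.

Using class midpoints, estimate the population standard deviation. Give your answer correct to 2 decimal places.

8.01

Midpoints: 2.5, 7.5, 12.5, 17.5, 22.5, 27.5
n = 122, Σfm = 1485, mean = 12.1721
Σfm² = 25912.5
Σf(m − x̄)² = Σfm² − (Σfm)²/n = 25912.5 − 1485²/122 = 7836.8852
Population variance = 7836.8852 / 122 = 64.2368
Standard deviation = √64.2368 = 8.0148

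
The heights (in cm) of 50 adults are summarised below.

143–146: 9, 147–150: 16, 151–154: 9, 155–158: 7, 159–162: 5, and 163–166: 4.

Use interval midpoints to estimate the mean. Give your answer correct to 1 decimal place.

Midpoints: 144.5, 148.5, 152.5, 156.5, 160.5, 164.5
Σfm = 9×144.5 + 16×148.5 + 9×152.5 + 7×156.5 + 5×160.5 + 4×164.5 = 7605
n = Σf = 50
Mean = 7605 / 50 = 152.1000

152.1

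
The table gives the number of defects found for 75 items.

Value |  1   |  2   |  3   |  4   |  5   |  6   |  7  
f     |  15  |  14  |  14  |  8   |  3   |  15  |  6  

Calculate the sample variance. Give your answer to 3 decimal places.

Values: 1, 2, 3, 4, 5, 6, 7
n = 75, Σfx = 264, mean = 3.5200
Σfx² = 1234
Σf(x − x̄)² = Σfx² − (Σfx)²/n = 1234 − 264²/75 = 304.7200
Sample variance = 304.7200 / 74 = 4.1178

4.118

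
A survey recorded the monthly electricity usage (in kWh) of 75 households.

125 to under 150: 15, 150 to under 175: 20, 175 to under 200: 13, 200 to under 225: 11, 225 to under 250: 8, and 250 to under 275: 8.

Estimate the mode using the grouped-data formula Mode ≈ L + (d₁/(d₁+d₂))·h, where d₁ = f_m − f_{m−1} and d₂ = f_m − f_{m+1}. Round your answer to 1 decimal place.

Modal class: 150 to under 175 (highest frequency 20).
d₁ = 20 − 15 = 5, d₂ = 20 − 13 = 7
Mode ≈ 150 + (5/(5+7)) × 25 = 150 + 10.4167 = 160.4167

160.4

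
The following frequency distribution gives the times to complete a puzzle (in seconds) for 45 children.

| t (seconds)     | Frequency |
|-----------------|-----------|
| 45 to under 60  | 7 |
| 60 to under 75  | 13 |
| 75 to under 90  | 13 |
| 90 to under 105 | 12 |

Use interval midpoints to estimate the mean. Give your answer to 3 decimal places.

77.500

Midpoints: 52.5, 67.5, 82.5, 97.5
Σfm = 7×52.5 + 13×67.5 + 13×82.5 + 12×97.5 = 3487.5
n = Σf = 45
Mean = 3487.5 / 45 = 77.5000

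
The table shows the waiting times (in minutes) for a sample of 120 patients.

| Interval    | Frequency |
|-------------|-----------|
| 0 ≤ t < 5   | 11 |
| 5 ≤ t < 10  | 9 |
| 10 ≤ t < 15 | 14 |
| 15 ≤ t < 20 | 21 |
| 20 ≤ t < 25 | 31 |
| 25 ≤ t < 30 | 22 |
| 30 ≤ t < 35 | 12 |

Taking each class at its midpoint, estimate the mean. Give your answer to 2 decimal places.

Midpoints: 2.5, 7.5, 12.5, 17.5, 22.5, 27.5, 32.5
Σfm = 11×2.5 + 9×7.5 + 14×12.5 + 21×17.5 + 31×22.5 + 22×27.5 + 12×32.5 = 2330
n = Σf = 120
Mean = 2330 / 120 = 19.4167

19.42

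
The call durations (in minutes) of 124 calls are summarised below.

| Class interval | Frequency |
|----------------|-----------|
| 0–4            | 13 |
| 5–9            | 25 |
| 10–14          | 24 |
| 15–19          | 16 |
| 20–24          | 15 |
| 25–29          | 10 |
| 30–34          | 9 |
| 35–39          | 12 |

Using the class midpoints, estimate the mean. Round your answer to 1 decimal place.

16.9

Midpoints: 2, 7, 12, 17, 22, 27, 32, 37
Σfm = 13×2 + 25×7 + 24×12 + 16×17 + 15×22 + 10×27 + 9×32 + 12×37 = 2093
n = Σf = 124
Mean = 2093 / 124 = 16.8790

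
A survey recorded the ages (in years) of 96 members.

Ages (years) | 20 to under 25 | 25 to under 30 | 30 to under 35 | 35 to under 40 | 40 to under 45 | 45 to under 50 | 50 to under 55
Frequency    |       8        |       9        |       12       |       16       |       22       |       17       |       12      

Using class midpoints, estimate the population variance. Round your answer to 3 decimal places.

78.895

Midpoints: 22.5, 27.5, 32.5, 37.5, 42.5, 47.5, 52.5
n = 96, Σfm = 3790, mean = 39.4792
Σfm² = 157200
Σf(m − x̄)² = Σfm² − (Σfm)²/n = 157200 − 3790²/96 = 7573.9583
Population variance = 7573.9583 / 96 = 78.8954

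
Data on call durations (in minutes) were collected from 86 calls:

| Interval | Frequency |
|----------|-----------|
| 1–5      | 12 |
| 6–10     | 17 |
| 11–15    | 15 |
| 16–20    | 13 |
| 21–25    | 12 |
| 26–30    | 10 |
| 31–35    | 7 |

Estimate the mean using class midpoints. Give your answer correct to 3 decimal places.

16.140

Midpoints: 3, 8, 13, 18, 23, 28, 33
Σfm = 12×3 + 17×8 + 15×13 + 13×18 + 12×23 + 10×28 + 7×33 = 1388
n = Σf = 86
Mean = 1388 / 86 = 16.1395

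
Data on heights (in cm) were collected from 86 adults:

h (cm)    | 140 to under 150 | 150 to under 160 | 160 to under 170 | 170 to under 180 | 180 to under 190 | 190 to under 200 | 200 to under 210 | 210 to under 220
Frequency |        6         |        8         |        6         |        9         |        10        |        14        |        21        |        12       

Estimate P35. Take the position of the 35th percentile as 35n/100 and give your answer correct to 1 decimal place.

181.1

Cumulative frequencies: 6, 14, 20, 29, 39, 53, 74, 86
n = 86; position = 35n/100 = 30.1.
This falls in the class 180 to under 190: L = 180, F = 29, f = 10, h = 10.
35th percentile ≈ 180 + ((30.1 − 29) / 10) × 10 = 181.1000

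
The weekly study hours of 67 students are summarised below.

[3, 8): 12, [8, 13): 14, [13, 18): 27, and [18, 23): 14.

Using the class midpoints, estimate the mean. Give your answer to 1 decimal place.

13.7

Midpoints: 5.5, 10.5, 15.5, 20.5
Σfm = 12×5.5 + 14×10.5 + 27×15.5 + 14×20.5 = 918.5
n = Σf = 67
Mean = 918.5 / 67 = 13.7090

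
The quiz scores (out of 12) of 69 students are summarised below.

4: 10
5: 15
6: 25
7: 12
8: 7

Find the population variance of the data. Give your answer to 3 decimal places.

Values: 4, 5, 6, 7, 8
n = 69, Σfx = 405, mean = 5.8696
Σfx² = 2471
Σf(x − x̄)² = Σfx² − (Σfx)²/n = 2471 − 405²/69 = 93.8261
Population variance = 93.8261 / 69 = 1.3598

1.360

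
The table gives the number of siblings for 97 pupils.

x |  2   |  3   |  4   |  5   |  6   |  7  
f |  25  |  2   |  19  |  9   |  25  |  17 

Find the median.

5

Cumulative frequencies: 25, 27, 46, 55, 80, 97
n = 97, so the median is the value in position (n+1)/2 = 49.
Position 49 falls at value 5.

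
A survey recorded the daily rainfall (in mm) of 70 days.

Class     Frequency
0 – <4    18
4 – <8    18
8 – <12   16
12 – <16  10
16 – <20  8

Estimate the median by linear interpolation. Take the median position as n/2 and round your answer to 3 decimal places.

Cumulative frequencies: 18, 36, 52, 62, 70
n = 70; position = n/2 = 35.
This falls in the class 4 – <8: L = 4, F = 18, f = 18, h = 4.
Median ≈ 4 + ((35 − 18) / 18) × 4 = 7.7778

7.778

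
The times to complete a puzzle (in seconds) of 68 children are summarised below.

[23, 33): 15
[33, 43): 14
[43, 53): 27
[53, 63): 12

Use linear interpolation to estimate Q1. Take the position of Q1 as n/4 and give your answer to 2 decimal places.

Cumulative frequencies: 15, 29, 56, 68
n = 68; position = n/4 = 17.
This falls in the class [33, 43): L = 33, F = 15, f = 14, h = 10.
Lower quartile ≈ 33 + ((17 − 15) / 14) × 10 = 34.4286

34.43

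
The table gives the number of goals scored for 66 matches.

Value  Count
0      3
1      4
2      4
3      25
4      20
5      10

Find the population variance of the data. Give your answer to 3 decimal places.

1.538

Values: 0, 1, 2, 3, 4, 5
n = 66, Σfx = 217, mean = 3.2879
Σfx² = 815
Σf(x − x̄)² = Σfx² − (Σfx)²/n = 815 − 217²/66 = 101.5303
Population variance = 101.5303 / 66 = 1.5383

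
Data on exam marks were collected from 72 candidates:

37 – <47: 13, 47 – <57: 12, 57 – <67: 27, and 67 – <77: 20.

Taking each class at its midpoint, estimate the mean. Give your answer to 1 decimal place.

59.5

Midpoints: 42, 52, 62, 72
Σfm = 13×42 + 12×52 + 27×62 + 20×72 = 4284
n = Σf = 72
Mean = 4284 / 72 = 59.5000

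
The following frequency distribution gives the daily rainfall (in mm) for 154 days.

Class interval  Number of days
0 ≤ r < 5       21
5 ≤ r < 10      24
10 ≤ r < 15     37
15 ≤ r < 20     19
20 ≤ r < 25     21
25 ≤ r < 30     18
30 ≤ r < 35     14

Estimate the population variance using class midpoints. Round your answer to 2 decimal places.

85.29

Midpoints: 2.5, 7.5, 12.5, 17.5, 22.5, 27.5, 32.5
n = 154, Σfm = 2450, mean = 15.9091
Σfm² = 52112.5
Σf(m − x̄)² = Σfm² − (Σfm)²/n = 52112.5 − 2450²/154 = 13135.2273
Population variance = 13135.2273 / 154 = 85.2937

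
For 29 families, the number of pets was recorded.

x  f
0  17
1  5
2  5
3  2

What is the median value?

Cumulative frequencies: 17, 22, 27, 29
n = 29, so the median is the value in position (n+1)/2 = 15.
Position 15 falls at value 0.

0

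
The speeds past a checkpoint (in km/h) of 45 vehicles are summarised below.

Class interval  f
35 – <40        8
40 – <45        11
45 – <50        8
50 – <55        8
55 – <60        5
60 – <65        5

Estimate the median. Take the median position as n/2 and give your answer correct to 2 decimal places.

Cumulative frequencies: 8, 19, 27, 35, 40, 45
n = 45; position = n/2 = 22.5.
This falls in the class 45 – <50: L = 45, F = 19, f = 8, h = 5.
Median ≈ 45 + ((22.5 − 19) / 8) × 5 = 47.1875

47.19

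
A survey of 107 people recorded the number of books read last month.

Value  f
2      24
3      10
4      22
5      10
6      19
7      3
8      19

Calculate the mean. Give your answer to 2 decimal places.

Values: 2, 3, 4, 5, 6, 7, 8
Σfx = 24×2 + 10×3 + 22×4 + 10×5 + 19×6 + 3×7 + 19×8 = 503
n = Σf = 107
Mean = 503 / 107 = 4.7009

4.70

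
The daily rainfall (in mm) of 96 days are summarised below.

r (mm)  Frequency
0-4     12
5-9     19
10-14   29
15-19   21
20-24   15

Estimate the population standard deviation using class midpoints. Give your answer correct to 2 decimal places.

Midpoints: 2, 7, 12, 17, 22
n = 96, Σfm = 1192, mean = 12.4167
Σfm² = 18484
Σf(m − x̄)² = Σfm² − (Σfm)²/n = 18484 − 1192²/96 = 3683.3333
Population variance = 3683.3333 / 96 = 38.3681
Standard deviation = √38.3681 = 6.1942

6.19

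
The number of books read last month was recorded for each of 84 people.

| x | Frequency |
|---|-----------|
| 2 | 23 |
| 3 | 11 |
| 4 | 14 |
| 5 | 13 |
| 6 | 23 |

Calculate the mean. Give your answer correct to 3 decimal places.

Values: 2, 3, 4, 5, 6
Σfx = 23×2 + 11×3 + 14×4 + 13×5 + 23×6 = 338
n = Σf = 84
Mean = 338 / 84 = 4.0238

4.024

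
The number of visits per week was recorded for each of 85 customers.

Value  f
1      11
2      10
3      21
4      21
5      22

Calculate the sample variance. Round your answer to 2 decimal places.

Values: 1, 2, 3, 4, 5
n = 85, Σfx = 288, mean = 3.3882
Σfx² = 1126
Σf(x − x̄)² = Σfx² − (Σfx)²/n = 1126 − 288²/85 = 150.1882
Sample variance = 150.1882 / 84 = 1.7880

1.79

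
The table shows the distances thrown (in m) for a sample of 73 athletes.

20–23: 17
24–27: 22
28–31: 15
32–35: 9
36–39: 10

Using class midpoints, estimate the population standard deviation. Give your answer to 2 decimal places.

Midpoints: 21.5, 25.5, 29.5, 33.5, 37.5
n = 73, Σfm = 2045.5, mean = 28.0205
Σfm² = 59380.25
Σf(m − x̄)² = Σfm² − (Σfm)²/n = 59380.25 − 2045.5²/73 = 2064.2192
Population variance = 2064.2192 / 73 = 28.2770
Standard deviation = √28.2770 = 5.3176

5.32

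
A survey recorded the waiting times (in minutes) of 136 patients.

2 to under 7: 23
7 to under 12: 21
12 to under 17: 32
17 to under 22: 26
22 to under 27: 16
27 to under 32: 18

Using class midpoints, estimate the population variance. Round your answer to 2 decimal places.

64.36

Midpoints: 4.5, 9.5, 14.5, 19.5, 24.5, 29.5
n = 136, Σfm = 2197, mean = 16.1544
Σfm² = 44244
Σf(m − x̄)² = Σfm² − (Σfm)²/n = 44244 − 2197²/136 = 8752.7574
Population variance = 8752.7574 / 136 = 64.3585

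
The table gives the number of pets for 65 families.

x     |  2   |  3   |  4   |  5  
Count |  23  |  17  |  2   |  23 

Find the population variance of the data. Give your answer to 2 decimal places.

Values: 2, 3, 4, 5
n = 65, Σfx = 220, mean = 3.3846
Σfx² = 852
Σf(x − x̄)² = Σfx² − (Σfx)²/n = 852 − 220²/65 = 107.3846
Population variance = 107.3846 / 65 = 1.6521

1.65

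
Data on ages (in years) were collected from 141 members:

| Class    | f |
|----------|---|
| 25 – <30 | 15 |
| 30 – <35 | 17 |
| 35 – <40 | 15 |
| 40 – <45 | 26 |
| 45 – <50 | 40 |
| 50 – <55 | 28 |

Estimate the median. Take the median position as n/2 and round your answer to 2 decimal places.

Cumulative frequencies: 15, 32, 47, 73, 113, 141
n = 141; position = n/2 = 70.5.
This falls in the class 40 – <45: L = 40, F = 47, f = 26, h = 5.
Median ≈ 40 + ((70.5 − 47) / 26) × 5 = 44.5192

44.52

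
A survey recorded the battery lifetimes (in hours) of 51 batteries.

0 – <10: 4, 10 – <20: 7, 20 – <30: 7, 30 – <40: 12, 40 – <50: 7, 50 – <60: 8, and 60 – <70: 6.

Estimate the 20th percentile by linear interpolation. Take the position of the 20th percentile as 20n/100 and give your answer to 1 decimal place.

18.9

Cumulative frequencies: 4, 11, 18, 30, 37, 45, 51
n = 51; position = 20n/100 = 10.2.
This falls in the class 10 – <20: L = 10, F = 4, f = 7, h = 10.
20th percentile ≈ 10 + ((10.2 − 4) / 7) × 10 = 18.8571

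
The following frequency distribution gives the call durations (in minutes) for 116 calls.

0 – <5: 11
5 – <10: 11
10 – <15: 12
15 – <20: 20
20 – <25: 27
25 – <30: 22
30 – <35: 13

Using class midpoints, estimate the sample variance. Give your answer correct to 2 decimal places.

80.67

Midpoints: 2.5, 7.5, 12.5, 17.5, 22.5, 27.5, 32.5
n = 116, Σfm = 2245, mean = 19.3534
Σfm² = 52725
Σf(m − x̄)² = Σfm² − (Σfm)²/n = 52725 − 2245²/116 = 9276.5086
Sample variance = 9276.5086 / 115 = 80.6653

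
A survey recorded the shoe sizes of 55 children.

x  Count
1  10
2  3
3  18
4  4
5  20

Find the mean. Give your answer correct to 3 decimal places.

Values: 1, 2, 3, 4, 5
Σfx = 10×1 + 3×2 + 18×3 + 4×4 + 20×5 = 186
n = Σf = 55
Mean = 186 / 55 = 3.3818

3.382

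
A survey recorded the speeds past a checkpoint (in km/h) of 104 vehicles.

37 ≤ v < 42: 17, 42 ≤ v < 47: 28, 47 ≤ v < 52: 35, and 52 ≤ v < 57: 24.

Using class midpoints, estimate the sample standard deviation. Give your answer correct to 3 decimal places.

5.075

Midpoints: 39.5, 44.5, 49.5, 54.5
n = 104, Σfm = 4958, mean = 47.6731
Σfm² = 239016
Σf(m − x̄)² = Σfm² − (Σfm)²/n = 239016 − 4958²/104 = 2652.8846
Sample variance = 2652.8846 / 103 = 25.7562
Standard deviation = √25.7562 = 5.0751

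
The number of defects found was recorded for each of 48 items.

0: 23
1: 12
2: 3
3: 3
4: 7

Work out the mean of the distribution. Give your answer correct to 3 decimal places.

Values: 0, 1, 2, 3, 4
Σfx = 23×0 + 12×1 + 3×2 + 3×3 + 7×4 = 55
n = Σf = 48
Mean = 55 / 48 = 1.1458

1.146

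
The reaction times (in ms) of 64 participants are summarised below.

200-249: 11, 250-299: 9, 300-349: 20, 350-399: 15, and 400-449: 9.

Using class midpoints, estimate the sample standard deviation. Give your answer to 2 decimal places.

64.22

Midpoints: 224.5, 274.5, 324.5, 374.5, 424.5
n = 64, Σfm = 20868, mean = 326.0625
Σfm² = 7064116
Σf(m − x̄)² = Σfm² − (Σfm)²/n = 7064116 − 20868²/64 = 259843.7500
Sample variance = 259843.7500 / 63 = 4124.5040
Standard deviation = √4124.5040 = 64.2223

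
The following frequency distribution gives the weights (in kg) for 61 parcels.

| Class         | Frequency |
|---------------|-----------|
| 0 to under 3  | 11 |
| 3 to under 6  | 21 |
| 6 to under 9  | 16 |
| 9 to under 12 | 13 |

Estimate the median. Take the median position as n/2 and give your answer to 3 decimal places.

Cumulative frequencies: 11, 32, 48, 61
n = 61; position = n/2 = 30.5.
This falls in the class 3 to under 6: L = 3, F = 11, f = 21, h = 3.
Median ≈ 3 + ((30.5 − 11) / 21) × 3 = 5.7857

5.786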